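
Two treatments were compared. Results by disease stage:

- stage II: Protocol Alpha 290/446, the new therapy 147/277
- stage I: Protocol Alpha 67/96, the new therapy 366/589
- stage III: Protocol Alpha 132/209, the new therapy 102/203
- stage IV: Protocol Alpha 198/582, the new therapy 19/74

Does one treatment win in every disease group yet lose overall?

Yes

Stage II: Protocol Alpha 290/446 = 65.0%, the new therapy 147/277 = 53.1% → Protocol Alpha
Stage I: Protocol Alpha 67/96 = 69.8%, the new therapy 366/589 = 62.1% → Protocol Alpha
Stage III: Protocol Alpha 132/209 = 63.2%, the new therapy 102/203 = 50.2% → Protocol Alpha
Stage IV: Protocol Alpha 198/582 = 34.0%, the new therapy 19/74 = 25.7% → Protocol Alpha
Overall: Protocol Alpha 687/1333 = 51.5%, the new therapy 634/1143 = 55.5% → the new therapy
Protocol Alpha wins each disease group but the new therapy wins overall — the comparison reverses. Protocol Alpha's patients skew toward stage IV, which has a lower base rate.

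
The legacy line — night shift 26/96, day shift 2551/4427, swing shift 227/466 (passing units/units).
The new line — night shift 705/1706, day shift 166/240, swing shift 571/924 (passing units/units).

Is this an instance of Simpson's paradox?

Night shift: the legacy line 26/96 = 27.1%, the new line 705/1706 = 41.3% → the new line
Day shift: the legacy line 2551/4427 = 57.6%, the new line 166/240 = 69.2% → the new line
Swing shift: the legacy line 227/466 = 48.7%, the new line 571/924 = 61.8% → the new line
Overall: the legacy line 2804/4989 = 56.2%, the new line 1442/2870 = 50.2% → the legacy line
The new line wins each shift group but the legacy line wins overall — the comparison reverses. The new line's units skew toward night shift, which has a lower base rate.

Yes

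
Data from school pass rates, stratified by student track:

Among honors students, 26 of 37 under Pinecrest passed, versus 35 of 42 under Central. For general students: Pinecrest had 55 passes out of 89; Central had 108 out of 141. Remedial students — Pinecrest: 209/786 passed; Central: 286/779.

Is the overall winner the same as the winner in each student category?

Honors: Pinecrest 26/37 = 70.3%, Central 35/42 = 83.3% → Central
General: Pinecrest 55/89 = 61.8%, Central 108/141 = 76.6% → Central
Remedial: Pinecrest 209/786 = 26.6%, Central 286/779 = 36.7% → Central
Overall: Pinecrest 290/912 = 31.8%, Central 429/962 = 44.6% → Central
Central wins overall and in every student group — no reversal.

Yes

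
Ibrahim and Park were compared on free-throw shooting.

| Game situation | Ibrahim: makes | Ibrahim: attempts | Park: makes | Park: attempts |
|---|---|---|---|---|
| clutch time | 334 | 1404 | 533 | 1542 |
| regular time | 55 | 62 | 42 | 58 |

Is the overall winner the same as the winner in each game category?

No

Clutch time: Ibrahim 334/1404 = 23.8%, Park 533/1542 = 34.6% → Park
Regular time: Ibrahim 55/62 = 88.7%, Park 42/58 = 72.4% → Ibrahim
Overall: Ibrahim 389/1466 = 26.5%, Park 575/1600 = 35.9% → Park
Neither sweeps: Ibrahim wins 1 of 2 groups, Park wins 1. Park wins overall but not every group — no Simpson reversal.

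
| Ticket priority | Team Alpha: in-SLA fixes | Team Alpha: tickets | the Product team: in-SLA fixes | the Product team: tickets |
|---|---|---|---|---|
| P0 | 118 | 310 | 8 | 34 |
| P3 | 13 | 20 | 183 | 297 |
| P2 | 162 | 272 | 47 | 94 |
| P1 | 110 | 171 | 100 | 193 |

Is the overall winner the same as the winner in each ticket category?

No

P0: Team Alpha 118/310 = 38.1%, the Product team 8/34 = 23.5% → Team Alpha
P3: Team Alpha 13/20 = 65.0%, the Product team 183/297 = 61.6% → Team Alpha
P2: Team Alpha 162/272 = 59.6%, the Product team 47/94 = 50.0% → Team Alpha
P1: Team Alpha 110/171 = 64.3%, the Product team 100/193 = 51.8% → Team Alpha
Overall: Team Alpha 403/773 = 52.1%, the Product team 338/618 = 54.7% → the Product team
Team Alpha wins each ticket group but the Product team wins overall — the comparison reverses. Team Alpha's tickets skew toward P0, which has a lower base rate.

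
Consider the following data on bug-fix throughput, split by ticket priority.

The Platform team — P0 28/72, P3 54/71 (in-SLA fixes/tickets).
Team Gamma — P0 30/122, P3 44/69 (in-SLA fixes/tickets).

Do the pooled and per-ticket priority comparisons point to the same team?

Yes

P0: the Platform team 28/72 = 38.9%, Team Gamma 30/122 = 24.6% → the Platform team
P3: the Platform team 54/71 = 76.1%, Team Gamma 44/69 = 63.8% → the Platform team
Overall: the Platform team 82/143 = 57.3%, Team Gamma 74/191 = 38.7% → the Platform team
The Platform team wins overall and in every ticket group — no reversal.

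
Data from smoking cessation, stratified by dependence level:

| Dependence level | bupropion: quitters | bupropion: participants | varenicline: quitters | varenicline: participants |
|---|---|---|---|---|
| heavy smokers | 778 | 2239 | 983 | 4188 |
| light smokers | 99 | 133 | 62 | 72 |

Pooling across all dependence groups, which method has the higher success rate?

bupropion

Heavy smokers: bupropion 778/2239 = 34.7%, varenicline 983/4188 = 23.5% → bupropion
Light smokers: bupropion 99/133 = 74.4%, varenicline 62/72 = 86.1% → varenicline
Overall: bupropion 877/2372 = 37.0%, varenicline 1045/4260 = 24.5% → bupropion
(Neither sweeps every dependence group, but bupropion has the higher pooled rate.)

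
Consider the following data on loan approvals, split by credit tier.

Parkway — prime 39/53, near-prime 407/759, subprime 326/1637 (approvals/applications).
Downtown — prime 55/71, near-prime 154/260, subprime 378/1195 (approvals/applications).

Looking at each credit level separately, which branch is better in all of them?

Prime: Parkway 39/53 = 73.6%, Downtown 55/71 = 77.5% → Downtown
Near-prime: Parkway 407/759 = 53.6%, Downtown 154/260 = 59.2% → Downtown
Subprime: Parkway 326/1637 = 19.9%, Downtown 378/1195 = 31.6% → Downtown
Downtown has the higher rate in all 3 groups.

Downtown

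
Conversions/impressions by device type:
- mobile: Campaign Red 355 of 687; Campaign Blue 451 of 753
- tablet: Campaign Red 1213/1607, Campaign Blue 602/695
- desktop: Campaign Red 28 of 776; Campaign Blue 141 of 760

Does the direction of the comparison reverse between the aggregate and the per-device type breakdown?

Mobile: Campaign Red 355/687 = 51.7%, Campaign Blue 451/753 = 59.9% → Campaign Blue
Tablet: Campaign Red 1213/1607 = 75.5%, Campaign Blue 602/695 = 86.6% → Campaign Blue
Desktop: Campaign Red 28/776 = 3.6%, Campaign Blue 141/760 = 18.6% → Campaign Blue
Overall: Campaign Red 1596/3070 = 52.0%, Campaign Blue 1194/2208 = 54.1% → Campaign Blue
Campaign Blue wins overall and in every device group — no reversal.

No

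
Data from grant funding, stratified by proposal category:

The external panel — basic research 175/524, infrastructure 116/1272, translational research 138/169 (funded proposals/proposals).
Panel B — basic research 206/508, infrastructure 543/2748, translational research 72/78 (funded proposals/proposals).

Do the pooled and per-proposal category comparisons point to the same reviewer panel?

Yes

Basic research: the external panel 175/524 = 33.4%, Panel B 206/508 = 40.6% → Panel B
Infrastructure: the external panel 116/1272 = 9.1%, Panel B 543/2748 = 19.8% → Panel B
Translational research: the external panel 138/169 = 81.7%, Panel B 72/78 = 92.3% → Panel B
Overall: the external panel 429/1965 = 21.8%, Panel B 821/3334 = 24.6% → Panel B
Panel B wins overall and in every proposal group — no reversal.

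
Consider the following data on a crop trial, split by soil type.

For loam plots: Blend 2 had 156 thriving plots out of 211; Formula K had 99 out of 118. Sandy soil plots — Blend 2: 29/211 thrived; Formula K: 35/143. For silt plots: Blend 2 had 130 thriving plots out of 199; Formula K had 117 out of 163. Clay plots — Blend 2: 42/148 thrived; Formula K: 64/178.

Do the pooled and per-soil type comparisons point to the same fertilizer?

Loam: Blend 2 156/211 = 73.9%, Formula K 99/118 = 83.9% → Formula K
Sandy soil: Blend 2 29/211 = 13.7%, Formula K 35/143 = 24.5% → Formula K
Silt: Blend 2 130/199 = 65.3%, Formula K 117/163 = 71.8% → Formula K
Clay: Blend 2 42/148 = 28.4%, Formula K 64/178 = 36.0% → Formula K
Overall: Blend 2 357/769 = 46.4%, Formula K 315/602 = 52.3% → Formula K
Formula K wins overall and in every soil group — no reversal.

Yes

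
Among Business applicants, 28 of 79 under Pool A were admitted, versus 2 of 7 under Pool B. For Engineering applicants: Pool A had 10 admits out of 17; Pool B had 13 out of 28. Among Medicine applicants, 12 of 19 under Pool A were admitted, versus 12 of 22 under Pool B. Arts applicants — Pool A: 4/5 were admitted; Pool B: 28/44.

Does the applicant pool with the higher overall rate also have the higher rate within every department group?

No

Business: Pool A 28/79 = 35.4%, Pool B 2/7 = 28.6% → Pool A
Engineering: Pool A 10/17 = 58.8%, Pool B 13/28 = 46.4% → Pool A
Medicine: Pool A 12/19 = 63.2%, Pool B 12/22 = 54.5% → Pool A
Arts: Pool A 4/5 = 80.0%, Pool B 28/44 = 63.6% → Pool A
Overall: Pool A 54/120 = 45.0%, Pool B 55/101 = 54.5% → Pool B
Pool A wins each department group but Pool B wins overall — the comparison reverses. Pool A's applicants skew toward Business, which has a lower base rate.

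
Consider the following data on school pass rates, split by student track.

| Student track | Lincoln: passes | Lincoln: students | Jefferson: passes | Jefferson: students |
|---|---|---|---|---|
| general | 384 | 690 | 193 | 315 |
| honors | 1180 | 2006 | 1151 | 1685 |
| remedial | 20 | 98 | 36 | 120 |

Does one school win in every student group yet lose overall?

No

General: Lincoln 384/690 = 55.7%, Jefferson 193/315 = 61.3% → Jefferson
Honors: Lincoln 1180/2006 = 58.8%, Jefferson 1151/1685 = 68.3% → Jefferson
Remedial: Lincoln 20/98 = 20.4%, Jefferson 36/120 = 30.0% → Jefferson
Overall: Lincoln 1584/2794 = 56.7%, Jefferson 1380/2120 = 65.1% → Jefferson
Jefferson wins overall and in every student group — no reversal.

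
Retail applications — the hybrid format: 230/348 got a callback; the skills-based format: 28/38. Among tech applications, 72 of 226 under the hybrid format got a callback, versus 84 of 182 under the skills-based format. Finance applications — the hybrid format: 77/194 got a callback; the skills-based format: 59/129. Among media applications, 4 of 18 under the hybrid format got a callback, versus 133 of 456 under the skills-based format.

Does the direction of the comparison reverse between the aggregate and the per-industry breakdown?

Yes

Retail: the hybrid format 230/348 = 66.1%, the skills-based format 28/38 = 73.7% → the skills-based format
Tech: the hybrid format 72/226 = 31.9%, the skills-based format 84/182 = 46.2% → the skills-based format
Finance: the hybrid format 77/194 = 39.7%, the skills-based format 59/129 = 45.7% → the skills-based format
Media: the hybrid format 4/18 = 22.2%, the skills-based format 133/456 = 29.2% → the skills-based format
Overall: the hybrid format 383/786 = 48.7%, the skills-based format 304/805 = 37.8% → the hybrid format
The skills-based format wins each industry group but the hybrid format wins overall — the comparison reverses. The skills-based format's applications skew toward media, which has a lower base rate.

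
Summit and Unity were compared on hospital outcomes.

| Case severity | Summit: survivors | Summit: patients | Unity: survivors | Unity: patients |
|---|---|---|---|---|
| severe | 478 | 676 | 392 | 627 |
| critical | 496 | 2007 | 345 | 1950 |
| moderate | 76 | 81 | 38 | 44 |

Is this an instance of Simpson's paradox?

Severe: Summit 478/676 = 70.7%, Unity 392/627 = 62.5% → Summit
Critical: Summit 496/2007 = 24.7%, Unity 345/1950 = 17.7% → Summit
Moderate: Summit 76/81 = 93.8%, Unity 38/44 = 86.4% → Summit
Overall: Summit 1050/2764 = 38.0%, Unity 775/2621 = 29.6% → Summit
Summit wins overall and in every case group — no reversal.

No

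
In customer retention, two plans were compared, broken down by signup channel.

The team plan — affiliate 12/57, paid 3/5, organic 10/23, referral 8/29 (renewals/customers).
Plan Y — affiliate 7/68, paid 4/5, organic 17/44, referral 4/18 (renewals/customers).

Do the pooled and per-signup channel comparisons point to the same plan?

Affiliate: the team plan 12/57 = 21.1%, Plan Y 7/68 = 10.3% → the team plan
Paid: the team plan 3/5 = 60.0%, Plan Y 4/5 = 80.0% → Plan Y
Organic: the team plan 10/23 = 43.5%, Plan Y 17/44 = 38.6% → the team plan
Referral: the team plan 8/29 = 27.6%, Plan Y 4/18 = 22.2% → the team plan
Overall: the team plan 33/114 = 28.9%, Plan Y 32/135 = 23.7% → the team plan
Neither sweeps: the team plan wins 3 of 4 groups, Plan Y wins 1. The team plan wins overall but not every group — no Simpson reversal.

No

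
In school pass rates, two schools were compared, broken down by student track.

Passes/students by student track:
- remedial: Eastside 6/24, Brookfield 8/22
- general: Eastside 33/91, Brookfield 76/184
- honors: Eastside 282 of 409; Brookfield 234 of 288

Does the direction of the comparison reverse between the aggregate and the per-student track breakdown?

No

Remedial: Eastside 6/24 = 25.0%, Brookfield 8/22 = 36.4% → Brookfield
General: Eastside 33/91 = 36.3%, Brookfield 76/184 = 41.3% → Brookfield
Honors: Eastside 282/409 = 68.9%, Brookfield 234/288 = 81.2% → Brookfield
Overall: Eastside 321/524 = 61.3%, Brookfield 318/494 = 64.4% → Brookfield
Brookfield wins overall and in every student group — no reversal.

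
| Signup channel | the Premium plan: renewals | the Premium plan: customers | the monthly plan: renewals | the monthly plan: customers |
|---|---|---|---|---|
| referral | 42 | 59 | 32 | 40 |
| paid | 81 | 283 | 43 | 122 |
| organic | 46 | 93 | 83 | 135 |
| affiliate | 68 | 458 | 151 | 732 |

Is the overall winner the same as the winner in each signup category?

Referral: the Premium plan 42/59 = 71.2%, the monthly plan 32/40 = 80.0% → the monthly plan
Paid: the Premium plan 81/283 = 28.6%, the monthly plan 43/122 = 35.2% → the monthly plan
Organic: the Premium plan 46/93 = 49.5%, the monthly plan 83/135 = 61.5% → the monthly plan
Affiliate: the Premium plan 68/458 = 14.8%, the monthly plan 151/732 = 20.6% → the monthly plan
Overall: the Premium plan 237/893 = 26.5%, the monthly plan 309/1029 = 30.0% → the monthly plan
The monthly plan wins overall and in every signup group — no reversal.

Yes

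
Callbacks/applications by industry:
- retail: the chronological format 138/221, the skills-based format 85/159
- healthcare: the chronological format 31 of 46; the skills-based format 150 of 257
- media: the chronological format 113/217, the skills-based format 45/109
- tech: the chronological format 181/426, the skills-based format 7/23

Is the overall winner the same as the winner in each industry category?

Retail: the chronological format 138/221 = 62.4%, the skills-based format 85/159 = 53.5% → the chronological format
Healthcare: the chronological format 31/46 = 67.4%, the skills-based format 150/257 = 58.4% → the chronological format
Media: the chronological format 113/217 = 52.1%, the skills-based format 45/109 = 41.3% → the chronological format
Tech: the chronological format 181/426 = 42.5%, the skills-based format 7/23 = 30.4% → the chronological format
Overall: the chronological format 463/910 = 50.9%, the skills-based format 287/548 = 52.4% → the skills-based format
The chronological format wins each industry group but the skills-based format wins overall — the comparison reverses. The chronological format's applications skew toward tech, which has a lower base rate.

No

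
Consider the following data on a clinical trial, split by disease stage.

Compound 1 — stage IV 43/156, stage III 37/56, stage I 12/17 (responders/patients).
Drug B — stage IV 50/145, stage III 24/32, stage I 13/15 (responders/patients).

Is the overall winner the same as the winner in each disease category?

Yes

Stage IV: Compound 1 43/156 = 27.6%, Drug B 50/145 = 34.5% → Drug B
Stage III: Compound 1 37/56 = 66.1%, Drug B 24/32 = 75.0% → Drug B
Stage I: Compound 1 12/17 = 70.6%, Drug B 13/15 = 86.7% → Drug B
Overall: Compound 1 92/229 = 40.2%, Drug B 87/192 = 45.3% → Drug B
Drug B wins overall and in every disease group — no reversal.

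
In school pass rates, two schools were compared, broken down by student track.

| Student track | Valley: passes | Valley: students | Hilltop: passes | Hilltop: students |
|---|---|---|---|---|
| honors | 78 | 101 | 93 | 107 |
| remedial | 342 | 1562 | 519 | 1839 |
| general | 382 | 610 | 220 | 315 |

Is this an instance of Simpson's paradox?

Honors: Valley 78/101 = 77.2%, Hilltop 93/107 = 86.9% → Hilltop
Remedial: Valley 342/1562 = 21.9%, Hilltop 519/1839 = 28.2% → Hilltop
General: Valley 382/610 = 62.6%, Hilltop 220/315 = 69.8% → Hilltop
Overall: Valley 802/2273 = 35.3%, Hilltop 832/2261 = 36.8% → Hilltop
Hilltop wins overall and in every student group — no reversal.

No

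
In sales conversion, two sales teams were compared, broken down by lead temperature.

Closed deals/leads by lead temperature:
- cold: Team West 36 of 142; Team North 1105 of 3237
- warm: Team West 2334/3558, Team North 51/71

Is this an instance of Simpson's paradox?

Yes

Cold: Team West 36/142 = 25.4%, Team North 1105/3237 = 34.1% → Team North
Warm: Team West 2334/3558 = 65.6%, Team North 51/71 = 71.8% → Team North
Overall: Team West 2370/3700 = 64.1%, Team North 1156/3308 = 34.9% → Team West
Team North wins each lead group but Team West wins overall — the comparison reverses. Team North's leads skew toward cold, which has a lower base rate.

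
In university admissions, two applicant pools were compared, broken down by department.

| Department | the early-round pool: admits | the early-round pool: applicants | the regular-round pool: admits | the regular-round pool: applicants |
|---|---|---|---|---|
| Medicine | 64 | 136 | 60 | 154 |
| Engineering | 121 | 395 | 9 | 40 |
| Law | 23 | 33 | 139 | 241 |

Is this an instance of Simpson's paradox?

Medicine: the early-round pool 64/136 = 47.1%, the regular-round pool 60/154 = 39.0% → the early-round pool
Engineering: the early-round pool 121/395 = 30.6%, the regular-round pool 9/40 = 22.5% → the early-round pool
Law: the early-round pool 23/33 = 69.7%, the regular-round pool 139/241 = 57.7% → the early-round pool
Overall: the early-round pool 208/564 = 36.9%, the regular-round pool 208/435 = 47.8% → the regular-round pool
The early-round pool wins each department group but the regular-round pool wins overall — the comparison reverses. The early-round pool's applicants skew toward Engineering, which has a lower base rate.

Yes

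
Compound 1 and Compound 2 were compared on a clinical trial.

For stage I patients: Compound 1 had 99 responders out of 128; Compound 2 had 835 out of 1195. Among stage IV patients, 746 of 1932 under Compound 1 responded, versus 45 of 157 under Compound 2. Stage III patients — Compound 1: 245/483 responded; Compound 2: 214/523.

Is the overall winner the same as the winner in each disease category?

No

Stage I: Compound 1 99/128 = 77.3%, Compound 2 835/1195 = 69.9% → Compound 1
Stage IV: Compound 1 746/1932 = 38.6%, Compound 2 45/157 = 28.7% → Compound 1
Stage III: Compound 1 245/483 = 50.7%, Compound 2 214/523 = 40.9% → Compound 1
Overall: Compound 1 1090/2543 = 42.9%, Compound 2 1094/1875 = 58.3% → Compound 2
Compound 1 wins each disease group but Compound 2 wins overall — the comparison reverses. Compound 1's patients skew toward stage IV, which has a lower base rate.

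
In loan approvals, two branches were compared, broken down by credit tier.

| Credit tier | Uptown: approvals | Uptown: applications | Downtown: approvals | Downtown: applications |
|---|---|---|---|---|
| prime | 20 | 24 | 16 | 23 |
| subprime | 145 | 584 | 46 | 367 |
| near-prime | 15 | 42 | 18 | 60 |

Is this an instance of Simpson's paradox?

Prime: Uptown 20/24 = 83.3%, Downtown 16/23 = 69.6% → Uptown
Subprime: Uptown 145/584 = 24.8%, Downtown 46/367 = 12.5% → Uptown
Near-prime: Uptown 15/42 = 35.7%, Downtown 18/60 = 30.0% → Uptown
Overall: Uptown 180/650 = 27.7%, Downtown 80/450 = 17.8% → Uptown
Uptown wins overall and in every credit group — no reversal.

No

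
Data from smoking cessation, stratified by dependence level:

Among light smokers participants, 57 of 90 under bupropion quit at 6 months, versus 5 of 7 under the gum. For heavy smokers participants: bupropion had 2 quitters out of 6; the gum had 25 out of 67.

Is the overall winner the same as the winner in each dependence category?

Light smokers: bupropion 57/90 = 63.3%, the gum 5/7 = 71.4% → the gum
Heavy smokers: bupropion 2/6 = 33.3%, the gum 25/67 = 37.3% → the gum
Overall: bupropion 59/96 = 61.5%, the gum 30/74 = 40.5% → bupropion
The gum wins each dependence group but bupropion wins overall — the comparison reverses. The gum's participants skew toward heavy smokers, which has a lower base rate.

No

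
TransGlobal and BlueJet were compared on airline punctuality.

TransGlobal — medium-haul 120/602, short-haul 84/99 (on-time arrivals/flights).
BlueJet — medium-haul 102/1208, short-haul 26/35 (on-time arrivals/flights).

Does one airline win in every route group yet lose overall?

No

Medium-haul: TransGlobal 120/602 = 19.9%, BlueJet 102/1208 = 8.4% → TransGlobal
Short-haul: TransGlobal 84/99 = 84.8%, BlueJet 26/35 = 74.3% → TransGlobal
Overall: TransGlobal 204/701 = 29.1%, BlueJet 128/1243 = 10.3% → TransGlobal
TransGlobal wins overall and in every route group — no reversal.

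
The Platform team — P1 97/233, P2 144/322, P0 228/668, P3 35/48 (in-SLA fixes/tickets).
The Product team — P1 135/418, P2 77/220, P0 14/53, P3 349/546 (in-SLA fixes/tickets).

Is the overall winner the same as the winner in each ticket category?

P1: the Platform team 97/233 = 41.6%, the Product team 135/418 = 32.3% → the Platform team
P2: the Platform team 144/322 = 44.7%, the Product team 77/220 = 35.0% → the Platform team
P0: the Platform team 228/668 = 34.1%, the Product team 14/53 = 26.4% → the Platform team
P3: the Platform team 35/48 = 72.9%, the Product team 349/546 = 63.9% → the Platform team
Overall: the Platform team 504/1271 = 39.7%, the Product team 575/1237 = 46.5% → the Product team
The Platform team wins each ticket group but the Product team wins overall — the comparison reverses. The Platform team's tickets skew toward P0, which has a lower base rate.

No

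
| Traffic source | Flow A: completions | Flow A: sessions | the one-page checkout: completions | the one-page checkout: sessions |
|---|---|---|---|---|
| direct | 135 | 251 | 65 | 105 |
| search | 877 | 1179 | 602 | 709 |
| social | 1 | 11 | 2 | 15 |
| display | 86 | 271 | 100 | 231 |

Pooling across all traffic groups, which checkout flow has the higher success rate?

Direct: Flow A 135/251 = 53.8%, the one-page checkout 65/105 = 61.9% → the one-page checkout
Search: Flow A 877/1179 = 74.4%, the one-page checkout 602/709 = 84.9% → the one-page checkout
Social: Flow A 1/11 = 9.1%, the one-page checkout 2/15 = 13.3% → the one-page checkout
Display: Flow A 86/271 = 31.7%, the one-page checkout 100/231 = 43.3% → the one-page checkout
Overall: Flow A 1099/1712 = 64.2%, the one-page checkout 769/1060 = 72.5% → the one-page checkout

the one-page checkout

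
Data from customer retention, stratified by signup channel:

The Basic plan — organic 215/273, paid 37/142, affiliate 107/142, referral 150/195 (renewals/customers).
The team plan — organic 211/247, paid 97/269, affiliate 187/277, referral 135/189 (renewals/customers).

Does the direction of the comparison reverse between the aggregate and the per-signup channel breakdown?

No

Organic: the Basic plan 215/273 = 78.8%, the team plan 211/247 = 85.4% → the team plan
Paid: the Basic plan 37/142 = 26.1%, the team plan 97/269 = 36.1% → the team plan
Affiliate: the Basic plan 107/142 = 75.4%, the team plan 187/277 = 67.5% → the Basic plan
Referral: the Basic plan 150/195 = 76.9%, the team plan 135/189 = 71.4% → the Basic plan
Overall: the Basic plan 509/752 = 67.7%, the team plan 630/982 = 64.2% → the Basic plan
Neither sweeps: the Basic plan wins 2 of 4 groups, the team plan wins 2. The Basic plan wins overall but not every group — no Simpson reversal.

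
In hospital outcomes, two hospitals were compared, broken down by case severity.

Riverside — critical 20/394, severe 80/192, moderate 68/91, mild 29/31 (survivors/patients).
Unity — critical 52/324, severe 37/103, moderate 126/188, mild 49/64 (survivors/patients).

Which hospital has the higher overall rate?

Unity

Critical: Riverside 20/394 = 5.1%, Unity 52/324 = 16.0% → Unity
Severe: Riverside 80/192 = 41.7%, Unity 37/103 = 35.9% → Riverside
Moderate: Riverside 68/91 = 74.7%, Unity 126/188 = 67.0% → Riverside
Mild: Riverside 29/31 = 93.5%, Unity 49/64 = 76.6% → Riverside
Overall: Riverside 197/708 = 27.8%, Unity 264/679 = 38.9% → Unity
(Neither sweeps every case group, but Unity has the higher pooled rate.)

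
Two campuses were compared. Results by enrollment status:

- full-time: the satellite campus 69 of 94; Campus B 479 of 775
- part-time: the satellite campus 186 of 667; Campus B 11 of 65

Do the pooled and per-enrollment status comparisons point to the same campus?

Full-time: the satellite campus 69/94 = 73.4%, Campus B 479/775 = 61.8% → the satellite campus
Part-time: the satellite campus 186/667 = 27.9%, Campus B 11/65 = 16.9% → the satellite campus
Overall: the satellite campus 255/761 = 33.5%, Campus B 490/840 = 58.3% → Campus B
The satellite campus wins each enrollment group but Campus B wins overall — the comparison reverses. The satellite campus's students skew toward part-time, which has a lower base rate.

No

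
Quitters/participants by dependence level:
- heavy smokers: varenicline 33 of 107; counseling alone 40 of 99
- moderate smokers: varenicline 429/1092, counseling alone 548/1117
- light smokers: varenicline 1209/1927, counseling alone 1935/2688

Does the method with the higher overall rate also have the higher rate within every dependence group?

Yes

Heavy smokers: varenicline 33/107 = 30.8%, counseling alone 40/99 = 40.4% → counseling alone
Moderate smokers: varenicline 429/1092 = 39.3%, counseling alone 548/1117 = 49.1% → counseling alone
Light smokers: varenicline 1209/1927 = 62.7%, counseling alone 1935/2688 = 72.0% → counseling alone
Overall: varenicline 1671/3126 = 53.5%, counseling alone 2523/3904 = 64.6% → counseling alone
Counseling alone wins overall and in every dependence group — no reversal.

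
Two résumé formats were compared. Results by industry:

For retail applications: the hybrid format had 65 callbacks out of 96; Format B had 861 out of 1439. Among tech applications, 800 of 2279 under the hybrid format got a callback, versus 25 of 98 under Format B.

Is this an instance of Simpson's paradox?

Retail: the hybrid format 65/96 = 67.7%, Format B 861/1439 = 59.8% → the hybrid format
Tech: the hybrid format 800/2279 = 35.1%, Format B 25/98 = 25.5% → the hybrid format
Overall: the hybrid format 865/2375 = 36.4%, Format B 886/1537 = 57.6% → Format B
The hybrid format wins each industry group but Format B wins overall — the comparison reverses. The hybrid format's applications skew toward tech, which has a lower base rate.

Yes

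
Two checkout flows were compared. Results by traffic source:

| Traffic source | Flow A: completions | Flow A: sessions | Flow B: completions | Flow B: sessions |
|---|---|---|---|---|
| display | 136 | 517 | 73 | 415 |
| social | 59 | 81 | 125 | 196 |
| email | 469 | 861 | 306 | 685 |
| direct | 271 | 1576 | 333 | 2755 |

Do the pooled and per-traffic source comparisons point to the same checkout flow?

Display: Flow A 136/517 = 26.3%, Flow B 73/415 = 17.6% → Flow A
Social: Flow A 59/81 = 72.8%, Flow B 125/196 = 63.8% → Flow A
Email: Flow A 469/861 = 54.5%, Flow B 306/685 = 44.7% → Flow A
Direct: Flow A 271/1576 = 17.2%, Flow B 333/2755 = 12.1% → Flow A
Overall: Flow A 935/3035 = 30.8%, Flow B 837/4051 = 20.7% → Flow A
Flow A wins overall and in every traffic group — no reversal.

Yes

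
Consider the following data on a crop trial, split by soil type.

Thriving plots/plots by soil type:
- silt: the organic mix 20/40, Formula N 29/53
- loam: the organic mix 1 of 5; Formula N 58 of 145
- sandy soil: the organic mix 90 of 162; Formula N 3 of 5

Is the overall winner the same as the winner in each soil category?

Silt: the organic mix 20/40 = 50.0%, Formula N 29/53 = 54.7% → Formula N
Loam: the organic mix 1/5 = 20.0%, Formula N 58/145 = 40.0% → Formula N
Sandy soil: the organic mix 90/162 = 55.6%, Formula N 3/5 = 60.0% → Formula N
Overall: the organic mix 111/207 = 53.6%, Formula N 90/203 = 44.3% → the organic mix
Formula N wins each soil group but the organic mix wins overall — the comparison reverses. Formula N's plots skew toward loam, which has a lower base rate.

No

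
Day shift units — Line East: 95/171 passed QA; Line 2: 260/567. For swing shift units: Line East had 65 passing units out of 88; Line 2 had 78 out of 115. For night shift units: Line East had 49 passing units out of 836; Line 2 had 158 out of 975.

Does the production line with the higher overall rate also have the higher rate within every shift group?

No

Day shift: Line East 95/171 = 55.6%, Line 2 260/567 = 45.9% → Line East
Swing shift: Line East 65/88 = 73.9%, Line 2 78/115 = 67.8% → Line East
Night shift: Line East 49/836 = 5.9%, Line 2 158/975 = 16.2% → Line 2
Overall: Line East 209/1095 = 19.1%, Line 2 496/1657 = 29.9% → Line 2
Neither sweeps: Line East wins 2 of 3 groups, Line 2 wins 1. Line 2 wins overall but not every group — no Simpson reversal.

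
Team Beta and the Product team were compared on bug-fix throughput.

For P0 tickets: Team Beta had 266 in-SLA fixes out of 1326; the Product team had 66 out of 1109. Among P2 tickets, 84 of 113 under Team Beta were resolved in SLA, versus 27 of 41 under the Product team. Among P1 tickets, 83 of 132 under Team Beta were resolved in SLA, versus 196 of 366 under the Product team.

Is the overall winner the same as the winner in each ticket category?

P0: Team Beta 266/1326 = 20.1%, the Product team 66/1109 = 6.0% → Team Beta
P2: Team Beta 84/113 = 74.3%, the Product team 27/41 = 65.9% → Team Beta
P1: Team Beta 83/132 = 62.9%, the Product team 196/366 = 53.6% → Team Beta
Overall: Team Beta 433/1571 = 27.6%, the Product team 289/1516 = 19.1% → Team Beta
Team Beta wins overall and in every ticket group — no reversal.

Yes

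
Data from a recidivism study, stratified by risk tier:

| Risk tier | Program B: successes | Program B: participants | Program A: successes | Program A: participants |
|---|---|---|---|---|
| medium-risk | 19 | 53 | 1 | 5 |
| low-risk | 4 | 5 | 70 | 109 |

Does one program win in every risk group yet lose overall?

Medium-risk: Program B 19/53 = 35.8%, Program A 1/5 = 20.0% → Program B
Low-risk: Program B 4/5 = 80.0%, Program A 70/109 = 64.2% → Program B
Overall: Program B 23/58 = 39.7%, Program A 71/114 = 62.3% → Program A
Program B wins each risk group but Program A wins overall — the comparison reverses. Program B's participants skew toward medium-risk, which has a lower base rate.

Yes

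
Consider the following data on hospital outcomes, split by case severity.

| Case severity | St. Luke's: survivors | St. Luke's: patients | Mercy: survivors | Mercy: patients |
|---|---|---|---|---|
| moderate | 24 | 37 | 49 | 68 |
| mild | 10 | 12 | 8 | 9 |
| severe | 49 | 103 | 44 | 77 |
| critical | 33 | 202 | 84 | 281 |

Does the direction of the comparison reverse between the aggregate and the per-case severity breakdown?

Moderate: St. Luke's 24/37 = 64.9%, Mercy 49/68 = 72.1% → Mercy
Mild: St. Luke's 10/12 = 83.3%, Mercy 8/9 = 88.9% → Mercy
Severe: St. Luke's 49/103 = 47.6%, Mercy 44/77 = 57.1% → Mercy
Critical: St. Luke's 33/202 = 16.3%, Mercy 84/281 = 29.9% → Mercy
Overall: St. Luke's 116/354 = 32.8%, Mercy 185/435 = 42.5% → Mercy
Mercy wins overall and in every case group — no reversal.

No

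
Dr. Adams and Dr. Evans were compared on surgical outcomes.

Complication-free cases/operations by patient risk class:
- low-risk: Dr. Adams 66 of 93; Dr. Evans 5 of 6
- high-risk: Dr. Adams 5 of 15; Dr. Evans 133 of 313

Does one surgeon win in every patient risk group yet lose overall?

Yes

Low-risk: Dr. Adams 66/93 = 71.0%, Dr. Evans 5/6 = 83.3% → Dr. Evans
High-risk: Dr. Adams 5/15 = 33.3%, Dr. Evans 133/313 = 42.5% → Dr. Evans
Overall: Dr. Adams 71/108 = 65.7%, Dr. Evans 138/319 = 43.3% → Dr. Adams
Dr. Evans wins each patient risk group but Dr. Adams wins overall — the comparison reverses. Dr. Evans's operations skew toward high-risk, which has a lower base rate.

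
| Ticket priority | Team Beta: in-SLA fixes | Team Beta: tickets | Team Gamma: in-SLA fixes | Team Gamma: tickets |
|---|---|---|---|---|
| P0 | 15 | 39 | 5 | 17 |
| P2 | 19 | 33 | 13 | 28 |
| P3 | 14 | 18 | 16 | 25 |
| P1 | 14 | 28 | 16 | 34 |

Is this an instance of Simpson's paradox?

P0: Team Beta 15/39 = 38.5%, Team Gamma 5/17 = 29.4% → Team Beta
P2: Team Beta 19/33 = 57.6%, Team Gamma 13/28 = 46.4% → Team Beta
P3: Team Beta 14/18 = 77.8%, Team Gamma 16/25 = 64.0% → Team Beta
P1: Team Beta 14/28 = 50.0%, Team Gamma 16/34 = 47.1% → Team Beta
Overall: Team Beta 62/118 = 52.5%, Team Gamma 50/104 = 48.1% → Team Beta
Team Beta wins overall and in every ticket group — no reversal.

No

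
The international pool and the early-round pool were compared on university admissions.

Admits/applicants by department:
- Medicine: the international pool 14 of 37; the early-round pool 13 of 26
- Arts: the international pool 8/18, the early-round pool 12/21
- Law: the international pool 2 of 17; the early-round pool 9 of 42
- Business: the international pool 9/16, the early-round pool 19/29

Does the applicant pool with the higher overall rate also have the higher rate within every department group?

Yes

Medicine: the international pool 14/37 = 37.8%, the early-round pool 13/26 = 50.0% → the early-round pool
Arts: the international pool 8/18 = 44.4%, the early-round pool 12/21 = 57.1% → the early-round pool
Law: the international pool 2/17 = 11.8%, the early-round pool 9/42 = 21.4% → the early-round pool
Business: the international pool 9/16 = 56.2%, the early-round pool 19/29 = 65.5% → the early-round pool
Overall: the international pool 33/88 = 37.5%, the early-round pool 53/118 = 44.9% → the early-round pool
The early-round pool wins overall and in every department group — no reversal.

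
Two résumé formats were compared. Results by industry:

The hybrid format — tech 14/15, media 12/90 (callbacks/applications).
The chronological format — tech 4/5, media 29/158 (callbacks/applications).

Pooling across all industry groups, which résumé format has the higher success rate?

the hybrid format

Tech: the hybrid format 14/15 = 93.3%, the chronological format 4/5 = 80.0% → the hybrid format
Media: the hybrid format 12/90 = 13.3%, the chronological format 29/158 = 18.4% → the chronological format
Overall: the hybrid format 26/105 = 24.8%, the chronological format 33/163 = 20.2% → the hybrid format
(Neither sweeps every industry group, but the hybrid format has the higher pooled rate.)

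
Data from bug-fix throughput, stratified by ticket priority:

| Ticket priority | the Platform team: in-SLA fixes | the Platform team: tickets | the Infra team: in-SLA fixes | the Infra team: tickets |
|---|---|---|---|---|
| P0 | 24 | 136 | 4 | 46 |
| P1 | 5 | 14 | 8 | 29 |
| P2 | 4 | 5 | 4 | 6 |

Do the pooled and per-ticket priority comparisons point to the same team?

Yes

P0: the Platform team 24/136 = 17.6%, the Infra team 4/46 = 8.7% → the Platform team
P1: the Platform team 5/14 = 35.7%, the Infra team 8/29 = 27.6% → the Platform team
P2: the Platform team 4/5 = 80.0%, the Infra team 4/6 = 66.7% → the Platform team
Overall: the Platform team 33/155 = 21.3%, the Infra team 16/81 = 19.8% → the Platform team
The Platform team wins overall and in every ticket group — no reversal.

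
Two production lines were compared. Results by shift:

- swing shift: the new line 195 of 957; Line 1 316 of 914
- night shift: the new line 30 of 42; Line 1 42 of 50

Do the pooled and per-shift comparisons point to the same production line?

Yes

Swing shift: the new line 195/957 = 20.4%, Line 1 316/914 = 34.6% → Line 1
Night shift: the new line 30/42 = 71.4%, Line 1 42/50 = 84.0% → Line 1
Overall: the new line 225/999 = 22.5%, Line 1 358/964 = 37.1% → Line 1
Line 1 wins overall and in every shift group — no reversal.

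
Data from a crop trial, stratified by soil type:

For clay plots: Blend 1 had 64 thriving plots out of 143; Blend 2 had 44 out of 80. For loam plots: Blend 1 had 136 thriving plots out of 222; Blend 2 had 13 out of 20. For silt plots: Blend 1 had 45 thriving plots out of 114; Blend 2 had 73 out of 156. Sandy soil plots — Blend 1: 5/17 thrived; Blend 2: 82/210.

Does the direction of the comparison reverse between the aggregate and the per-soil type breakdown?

Yes

Clay: Blend 1 64/143 = 44.8%, Blend 2 44/80 = 55.0% → Blend 2
Loam: Blend 1 136/222 = 61.3%, Blend 2 13/20 = 65.0% → Blend 2
Silt: Blend 1 45/114 = 39.5%, Blend 2 73/156 = 46.8% → Blend 2
Sandy soil: Blend 1 5/17 = 29.4%, Blend 2 82/210 = 39.0% → Blend 2
Overall: Blend 1 250/496 = 50.4%, Blend 2 212/466 = 45.5% → Blend 1
Blend 2 wins each soil group but Blend 1 wins overall — the comparison reverses. Blend 2's plots skew toward sandy soil, which has a lower base rate.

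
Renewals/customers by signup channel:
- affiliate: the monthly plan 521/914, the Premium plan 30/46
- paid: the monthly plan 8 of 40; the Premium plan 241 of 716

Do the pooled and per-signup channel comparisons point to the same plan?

No

Affiliate: the monthly plan 521/914 = 57.0%, the Premium plan 30/46 = 65.2% → the Premium plan
Paid: the monthly plan 8/40 = 20.0%, the Premium plan 241/716 = 33.7% → the Premium plan
Overall: the monthly plan 529/954 = 55.5%, the Premium plan 271/762 = 35.6% → the monthly plan
The Premium plan wins each signup group but the monthly plan wins overall — the comparison reverses. The Premium plan's customers skew toward paid, which has a lower base rate.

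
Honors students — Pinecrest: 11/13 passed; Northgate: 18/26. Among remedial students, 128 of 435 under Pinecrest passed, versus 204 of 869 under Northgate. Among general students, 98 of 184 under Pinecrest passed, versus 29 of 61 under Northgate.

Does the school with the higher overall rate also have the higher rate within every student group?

Honors: Pinecrest 11/13 = 84.6%, Northgate 18/26 = 69.2% → Pinecrest
Remedial: Pinecrest 128/435 = 29.4%, Northgate 204/869 = 23.5% → Pinecrest
General: Pinecrest 98/184 = 53.3%, Northgate 29/61 = 47.5% → Pinecrest
Overall: Pinecrest 237/632 = 37.5%, Northgate 251/956 = 26.3% → Pinecrest
Pinecrest wins overall and in every student group — no reversal.

Yes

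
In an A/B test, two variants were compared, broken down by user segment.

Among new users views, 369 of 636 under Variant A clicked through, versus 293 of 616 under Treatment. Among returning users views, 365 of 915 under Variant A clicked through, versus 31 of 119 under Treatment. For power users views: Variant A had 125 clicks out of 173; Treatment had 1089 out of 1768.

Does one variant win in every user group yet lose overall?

Yes

New users: Variant A 369/636 = 58.0%, Treatment 293/616 = 47.6% → Variant A
Returning users: Variant A 365/915 = 39.9%, Treatment 31/119 = 26.1% → Variant A
Power users: Variant A 125/173 = 72.3%, Treatment 1089/1768 = 61.6% → Variant A
Overall: Variant A 859/1724 = 49.8%, Treatment 1413/2503 = 56.5% → Treatment
Variant A wins each user group but Treatment wins overall — the comparison reverses. Variant A's views skew toward returning users, which has a lower base rate.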